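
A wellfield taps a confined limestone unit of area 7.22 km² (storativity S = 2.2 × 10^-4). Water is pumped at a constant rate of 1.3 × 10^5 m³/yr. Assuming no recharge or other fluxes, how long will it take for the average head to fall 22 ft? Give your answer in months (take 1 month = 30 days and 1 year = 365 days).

t ≈ 0.997 months

A = 7.22 km² = 7.22 × 10^6 m²
Δh = 22 ft = 6.706 m
ΔV = S × A × Δh = 2.2 × 10^-4 × 7.22 × 10^6 × 6.706 = 10650 m³
Q = 1.3 × 10^5 m³/yr = 356.2 m³/d
t = ΔV / Q = 10650 m³ / 356.2 m³/d = 29.91 d
t = 29.91 d ≈ 0.9968 months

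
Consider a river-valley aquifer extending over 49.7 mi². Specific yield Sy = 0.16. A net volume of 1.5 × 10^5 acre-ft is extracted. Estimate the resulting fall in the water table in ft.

Δh ≈ 29.5 ft

A = 49.7 mi² = 1.287 × 10^8 m²
ΔV = 1.5 × 10^5 acre-ft = 1.85 × 10^8 m³
Δh = ΔV / (Sy × A) = 1.85 × 10^8 m³ / (0.16 × 1.287 × 10^8 m²) = 8.984 m
Δh = 8.984 m = 29.47 ft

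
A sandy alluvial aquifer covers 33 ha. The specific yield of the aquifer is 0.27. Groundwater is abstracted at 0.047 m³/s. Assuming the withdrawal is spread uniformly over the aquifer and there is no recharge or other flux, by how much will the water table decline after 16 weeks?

A = 33 ha = 3.3 × 10^5 m²
Q = 0.047 m³/s = 4061 m³/d
t = 16 weeks = 112 d
ΔV = Q × t = 4061 m³/d × 112 d = 4.548 × 10^5 m³
Δh = ΔV / (Sy × A) = 4.548 × 10^5 / (0.27 × 3.3 × 10^5) = 5.104 m

Δh ≈ 5.1 m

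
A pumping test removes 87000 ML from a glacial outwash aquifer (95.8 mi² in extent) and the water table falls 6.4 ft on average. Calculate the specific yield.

A = 95.8 mi² = 2.481 × 10^8 m²
Δh = 6.4 ft = 1.951 m
ΔV = 87000 ML = 8.7 × 10^7 m³
Sy = ΔV / (A × Δh) = 8.7 × 10^7 m³ / (2.481 × 10^8 m² × 1.951 m) = 0.1797

Sy ≈ 0.18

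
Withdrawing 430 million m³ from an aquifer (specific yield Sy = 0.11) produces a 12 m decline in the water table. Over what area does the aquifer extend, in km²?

A ≈ 326 km²

ΔV = 430 million m³ = 4.3 × 10^8 m³
A = ΔV / (Sy × Δh) = 4.3 × 10^8 / (0.11 × 12) = 3.258 × 10^8 m²
A = 3.258 × 10^8 m² = 325.8 km²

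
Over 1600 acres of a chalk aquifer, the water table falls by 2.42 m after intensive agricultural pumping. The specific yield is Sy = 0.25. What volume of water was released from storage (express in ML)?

A = 1600 acres = 6.475 × 10^6 m²
ΔV = Sy × A × Δh = 0.25 × 6.475 × 10^6 m² × 2.42 m = 3.917 × 10^6 m³
ΔV = 3.917 × 10^6 m³ = 3917 ML

ΔV ≈ 3920 ML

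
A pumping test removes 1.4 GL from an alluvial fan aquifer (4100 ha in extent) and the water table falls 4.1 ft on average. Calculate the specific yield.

Sy ≈ 0.027

A = 4100 ha = 4.1 × 10^7 m²
Δh = 4.1 ft = 1.25 m
ΔV = 1.4 GL = 1.4 × 10^6 m³
Sy = ΔV / (A × Δh) = 1.4 × 10^6 m³ / (4.1 × 10^7 m² × 1.25 m) = 0.02732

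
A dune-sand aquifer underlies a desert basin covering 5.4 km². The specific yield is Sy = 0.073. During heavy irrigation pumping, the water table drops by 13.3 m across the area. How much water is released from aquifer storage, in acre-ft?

A = 5.4 km² = 5.4 × 10^6 m²
ΔV = Sy × A × Δh = 0.073 × 5.4 × 10^6 m² × 13.3 m = 5.243 × 10^6 m³
ΔV = 5.243 × 10^6 m³ = 4250 acre-ft

ΔV ≈ 4250 acre-ft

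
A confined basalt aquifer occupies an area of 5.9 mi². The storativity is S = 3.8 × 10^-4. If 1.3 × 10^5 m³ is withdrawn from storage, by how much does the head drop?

Δh ≈ 22.4 m

A = 5.9 mi² = 1.528 × 10^7 m²
Δh = ΔV / (S × A) = 1.3 × 10^5 m³ / (3.8 × 10^-4 × 1.528 × 10^7 m²) = 22.39 m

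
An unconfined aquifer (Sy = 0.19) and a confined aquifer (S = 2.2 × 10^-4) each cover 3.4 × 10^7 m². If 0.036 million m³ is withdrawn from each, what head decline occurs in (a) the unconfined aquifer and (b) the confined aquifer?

Δh_u ≈ 0.00557 m; Δh_c ≈ 4.81 m

ΔV = 0.036 million m³ = 36000 m³
Unconfined: Δh_u = ΔV/(Sy·A) = 36000/(0.19 × 3.4 × 10^7) = 0.005573 m
Confined: Δh_c = ΔV/(S·A) = 36000/(2.2 × 10^-4 × 3.4 × 10^7) = 4.813 m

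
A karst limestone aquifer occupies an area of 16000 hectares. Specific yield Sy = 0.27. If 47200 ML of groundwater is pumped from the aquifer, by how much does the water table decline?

Δh ≈ 1.09 m

A = 16000 hectares = 1.6 × 10^8 m²
ΔV = 47200 ML = 4.72 × 10^7 m³
Δh = ΔV / (Sy × A) = 4.72 × 10^7 m³ / (0.27 × 1.6 × 10^8 m²) = 1.093 m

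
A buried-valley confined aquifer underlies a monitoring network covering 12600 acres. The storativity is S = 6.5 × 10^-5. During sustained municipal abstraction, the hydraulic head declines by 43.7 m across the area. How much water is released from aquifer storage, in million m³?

A = 12600 acres = 5.099 × 10^7 m²
ΔV = S × A × Δh = 6.5 × 10^-5 × 5.099 × 10^7 m² × 43.7 m = 1.448 × 10^5 m³
ΔV = 1.448 × 10^5 m³ = 0.1448 million m³

ΔV ≈ 0.145 million m³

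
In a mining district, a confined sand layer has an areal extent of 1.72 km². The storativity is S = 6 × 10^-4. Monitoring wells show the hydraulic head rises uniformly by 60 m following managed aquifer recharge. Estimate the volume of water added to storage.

A = 1.72 km² = 1.72 × 10^6 m²
ΔV = S × A × Δh = 6 × 10^-4 × 1.72 × 10^6 m² × 60 m = 61920 m³

ΔV ≈ 61900 m³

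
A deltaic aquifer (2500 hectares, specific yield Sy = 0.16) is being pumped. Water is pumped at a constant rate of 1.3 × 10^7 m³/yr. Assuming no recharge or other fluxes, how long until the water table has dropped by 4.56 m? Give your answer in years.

A = 2500 hectares = 2.5 × 10^7 m²
ΔV = Sy × A × Δh = 0.16 × 2.5 × 10^7 × 4.56 = 1.824 × 10^7 m³
Q = 1.3 × 10^7 m³/yr = 35620 m³/d
t = ΔV / Q = 1.824 × 10^7 m³ / 35620 m³/d = 512.1 d
t = 512.1 d ≈ 1.403 years

t ≈ 1.4 years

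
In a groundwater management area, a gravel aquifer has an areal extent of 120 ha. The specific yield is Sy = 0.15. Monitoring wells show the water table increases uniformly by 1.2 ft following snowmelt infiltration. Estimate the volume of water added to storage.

ΔV ≈ 65800 m³

A = 120 ha = 1.2 × 10^6 m²
Δh = 1.2 ft = 0.3658 m
ΔV = Sy × A × Δh = 0.15 × 1.2 × 10^6 m² × 0.3658 m = 65840 m³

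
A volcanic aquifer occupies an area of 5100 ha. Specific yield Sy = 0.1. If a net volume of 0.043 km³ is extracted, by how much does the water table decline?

A = 5100 ha = 5.1 × 10^7 m²
ΔV = 0.043 km³ = 4.3 × 10^7 m³
Δh = ΔV / (Sy × A) = 4.3 × 10^7 m³ / (0.1 × 5.1 × 10^7 m²) = 8.431 m

Δh ≈ 8.43 m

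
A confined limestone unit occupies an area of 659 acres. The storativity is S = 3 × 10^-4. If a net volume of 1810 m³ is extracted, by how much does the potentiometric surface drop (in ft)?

Δh ≈ 7.42 ft

A = 659 acres = 2.667 × 10^6 m²
Δh = ΔV / (S × A) = 1810 m³ / (3 × 10^-4 × 2.667 × 10^6 m²) = 2.262 m
Δh = 2.262 m = 7.422 ft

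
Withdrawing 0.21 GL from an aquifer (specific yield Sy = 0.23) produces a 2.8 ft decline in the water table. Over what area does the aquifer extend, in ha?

Δh = 2.8 ft = 0.8534 m
ΔV = 0.21 GL = 2.1 × 10^5 m³
A = ΔV / (Sy × Δh) = 2.1 × 10^5 / (0.23 × 0.8534) = 1.07 × 10^6 m²
A = 1.07 × 10^6 m² = 107 ha

A ≈ 107 ha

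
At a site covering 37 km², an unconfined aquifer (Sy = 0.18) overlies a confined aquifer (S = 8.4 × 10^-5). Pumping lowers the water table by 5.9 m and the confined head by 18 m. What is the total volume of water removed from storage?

A = 37 km² = 3.7 × 10^7 m²
Unconfined: ΔV_u = Sy × A × Δh_u = 0.18 × 3.7 × 10^7 × 5.9 = 3.929 × 10^7 m³
Confined: ΔV_c = S × A × Δh_c = 8.4 × 10^-5 × 3.7 × 10^7 × 18 = 55940 m³
Total ΔV = 3.929 × 10^7 + 55940 = 3.935 × 10^7 m³

ΔV ≈ 3.93 × 10^7 m³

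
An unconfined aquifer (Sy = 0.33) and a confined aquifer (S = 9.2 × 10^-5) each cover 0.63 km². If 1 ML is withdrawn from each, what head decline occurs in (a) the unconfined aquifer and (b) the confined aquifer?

A = 0.63 km² = 6.3 × 10^5 m²
ΔV = 1 ML = 1000 m³
Unconfined: Δh_u = ΔV/(Sy·A) = 1000/(0.33 × 6.3 × 10^5) = 0.00481 m
Confined: Δh_c = ΔV/(S·A) = 1000/(9.2 × 10^-5 × 6.3 × 10^5) = 17.25 m

Δh_u ≈ 0.00481 m; Δh_c ≈ 17.3 m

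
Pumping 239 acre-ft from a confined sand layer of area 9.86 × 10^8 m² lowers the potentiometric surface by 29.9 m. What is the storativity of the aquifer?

ΔV = 239 acre-ft = 2.948 × 10^5 m³
S = ΔV / (A × Δh) = 2.948 × 10^5 m³ / (9.86 × 10^8 m² × 29.9 m) = 1 × 10^-5

S ≈ 1 × 10^-5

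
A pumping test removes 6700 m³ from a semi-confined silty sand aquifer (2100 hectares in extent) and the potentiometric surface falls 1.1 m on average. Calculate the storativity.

A = 2100 hectares = 2.1 × 10^7 m²
S = ΔV / (A × Δh) = 6700 m³ / (2.1 × 10^7 m² × 1.1 m) = 2.9 × 10^-4

S ≈ 2.9 × 10^-4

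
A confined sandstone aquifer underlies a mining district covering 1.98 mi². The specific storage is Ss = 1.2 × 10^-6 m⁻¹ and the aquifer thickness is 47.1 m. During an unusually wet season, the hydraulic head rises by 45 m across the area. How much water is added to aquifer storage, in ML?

ΔV ≈ 13 ML

S = Ss × b = 1.2 × 10^-6 m⁻¹ × 47.1 m = 5.652 × 10^-5
A = 1.98 mi² = 5.128 × 10^6 m²
ΔV = S × A × Δh = 5.652 × 10^-5 × 5.128 × 10^6 m² × 45 m = 13040 m³
ΔV = 13040 m³ = 13.04 ML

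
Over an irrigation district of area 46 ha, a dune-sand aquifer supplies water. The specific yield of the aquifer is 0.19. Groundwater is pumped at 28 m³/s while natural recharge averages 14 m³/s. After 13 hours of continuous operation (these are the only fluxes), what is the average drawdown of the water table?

Δh ≈ 7.5 m

A = 46 ha = 4.6 × 10^5 m²
Net abstraction = 28 − 14 = 14 m³/s
Q_net = 14 m³/s = 1.21 × 10^6 m³/d
t = 13 hours = 0.5417 d
ΔV = Q × t = 1.21 × 10^6 m³/d × 0.5417 d = 6.552 × 10^5 m³
Δh = ΔV / (Sy × A) = 6.552 × 10^5 / (0.19 × 4.6 × 10^5) = 7.497 m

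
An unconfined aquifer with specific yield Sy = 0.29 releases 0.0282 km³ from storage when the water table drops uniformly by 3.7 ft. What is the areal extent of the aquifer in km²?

Δh = 3.7 ft = 1.128 m
ΔV = 0.0282 km³ = 2.82 × 10^7 m³
A = ΔV / (Sy × Δh) = 2.82 × 10^7 / (0.29 × 1.128) = 8.623 × 10^7 m²
A = 8.623 × 10^7 m² = 86.23 km²

A ≈ 86.2 km²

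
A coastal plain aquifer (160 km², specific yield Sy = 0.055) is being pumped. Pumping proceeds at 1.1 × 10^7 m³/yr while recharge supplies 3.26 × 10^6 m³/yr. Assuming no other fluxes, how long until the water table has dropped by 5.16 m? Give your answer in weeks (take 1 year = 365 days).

t ≈ 306 weeks

A = 160 km² = 1.6 × 10^8 m²
ΔV = Sy × A × Δh = 0.055 × 1.6 × 10^8 × 5.16 = 4.541 × 10^7 m³
Net withdrawal = 1.1 × 10^7 − 3.26 × 10^6 = 7.74 × 10^6 m³/yr = 21210 m³/d
t = ΔV / Q = 4.541 × 10^7 m³ / 21210 m³/d = 2141 d
t = 2141 d ≈ 305.9 weeks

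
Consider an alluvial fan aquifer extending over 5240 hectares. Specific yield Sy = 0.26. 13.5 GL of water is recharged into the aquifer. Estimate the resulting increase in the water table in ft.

Δh ≈ 3.25 ft

A = 5240 hectares = 5.24 × 10^7 m²
ΔV = 13.5 GL = 1.35 × 10^7 m³
Δh = ΔV / (Sy × A) = 1.35 × 10^7 m³ / (0.26 × 5.24 × 10^7 m²) = 0.9909 m
Δh = 0.9909 m = 3.251 ft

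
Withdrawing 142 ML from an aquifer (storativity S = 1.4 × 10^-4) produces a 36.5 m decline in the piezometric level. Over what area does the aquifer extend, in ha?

A ≈ 2780 ha

ΔV = 142 ML = 1.42 × 10^5 m³
A = ΔV / (S × Δh) = 1.42 × 10^5 / (1.4 × 10^-4 × 36.5) = 2.779 × 10^7 m²
A = 2.779 × 10^7 m² = 2779 ha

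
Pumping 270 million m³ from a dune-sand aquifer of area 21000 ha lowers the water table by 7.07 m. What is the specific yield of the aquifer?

A = 21000 ha = 2.1 × 10^8 m²
ΔV = 270 million m³ = 2.7 × 10^8 m³
Sy = ΔV / (A × Δh) = 2.7 × 10^8 m³ / (2.1 × 10^8 m² × 7.07 m) = 0.1819

Sy ≈ 0.18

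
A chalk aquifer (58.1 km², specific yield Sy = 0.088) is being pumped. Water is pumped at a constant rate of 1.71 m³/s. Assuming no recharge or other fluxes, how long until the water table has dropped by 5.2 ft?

t ≈ 54.8 days

A = 58.1 km² = 5.81 × 10^7 m²
Δh = 5.2 ft = 1.585 m
ΔV = Sy × A × Δh = 0.088 × 5.81 × 10^7 × 1.585 = 8.104 × 10^6 m³
Q = 1.71 m³/s = 1.477 × 10^5 m³/d
t = ΔV / Q = 8.104 × 10^6 m³ / 1.477 × 10^5 m³/d = 54.85 d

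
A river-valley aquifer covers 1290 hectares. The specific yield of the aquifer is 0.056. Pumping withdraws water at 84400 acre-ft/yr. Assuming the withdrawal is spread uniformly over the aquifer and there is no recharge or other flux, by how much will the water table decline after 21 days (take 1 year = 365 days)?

A = 1290 hectares = 1.29 × 10^7 m²
Q = 84400 acre-ft/yr = 2.852 × 10^5 m³/d
ΔV = Q × t = 2.852 × 10^5 m³/d × 21 d = 5.99 × 10^6 m³
Δh = ΔV / (Sy × A) = 5.99 × 10^6 / (0.056 × 1.29 × 10^7) = 8.291 m

Δh ≈ 8.29 m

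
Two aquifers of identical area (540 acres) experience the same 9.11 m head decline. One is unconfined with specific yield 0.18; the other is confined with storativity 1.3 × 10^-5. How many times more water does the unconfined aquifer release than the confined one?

A = 540 acres = 2.185 × 10^6 m²
Unconfined: ΔV_u = Sy × A × Δh = 0.18 × 2.185 × 10^6 × 9.11 = 3.583 × 10^6 m³
Confined: ΔV_c = S × A × Δh = 1.3 × 10^-5 × 2.185 × 10^6 × 9.11 = 258.8 m³
Ratio = ΔV_u / ΔV_c = Sy / S = 0.18 / 1.3 × 10^-5 = 13850

ΔV_u / ΔV_c ≈ 13800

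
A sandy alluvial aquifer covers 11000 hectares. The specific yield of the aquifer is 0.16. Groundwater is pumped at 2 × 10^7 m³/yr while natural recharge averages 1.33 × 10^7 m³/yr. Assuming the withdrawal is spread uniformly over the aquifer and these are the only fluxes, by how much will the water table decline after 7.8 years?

A = 11000 hectares = 1.1 × 10^8 m²
Net abstraction = 2 × 10^7 − 1.33 × 10^7 = 6.7 × 10^6 m³/yr
Q_net = 6.7 × 10^6 m³/yr = 18360 m³/d
t = 7.8 years = 2847 d
ΔV = Q × t = 18360 m³/d × 2847 d = 5.226 × 10^7 m³
Δh = ΔV / (Sy × A) = 5.226 × 10^7 / (0.16 × 1.1 × 10^8) = 2.969 m

Δh ≈ 2.97 m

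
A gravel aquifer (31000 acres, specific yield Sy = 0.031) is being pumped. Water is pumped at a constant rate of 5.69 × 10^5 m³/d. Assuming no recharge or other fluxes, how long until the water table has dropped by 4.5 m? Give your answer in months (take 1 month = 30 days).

A = 31000 acres = 1.255 × 10^8 m²
ΔV = Sy × A × Δh = 0.031 × 1.255 × 10^8 × 4.5 = 1.75 × 10^7 m³
t = ΔV / Q = 1.75 × 10^7 m³ / 5.69 × 10^5 m³/d = 30.76 d
t = 30.76 d ≈ 1.025 months

t ≈ 1.03 months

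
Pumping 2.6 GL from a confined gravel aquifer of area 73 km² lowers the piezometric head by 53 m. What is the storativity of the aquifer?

S ≈ 6.7 × 10^-4

A = 73 km² = 7.3 × 10^7 m²
ΔV = 2.6 GL = 2.6 × 10^6 m³
S = ΔV / (A × Δh) = 2.6 × 10^6 m³ / (7.3 × 10^7 m² × 53 m) = 6.72 × 10^-4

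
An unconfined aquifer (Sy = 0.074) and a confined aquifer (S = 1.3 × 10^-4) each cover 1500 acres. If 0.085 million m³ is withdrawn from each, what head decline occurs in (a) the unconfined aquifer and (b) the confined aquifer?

A = 1500 acres = 6.07 × 10^6 m²
ΔV = 0.085 million m³ = 85000 m³
Unconfined: Δh_u = ΔV/(Sy·A) = 85000/(0.074 × 6.07 × 10^6) = 0.1892 m
Confined: Δh_c = ΔV/(S·A) = 85000/(1.3 × 10^-4 × 6.07 × 10^6) = 107.7 m

Δh_u ≈ 0.189 m; Δh_c ≈ 108 m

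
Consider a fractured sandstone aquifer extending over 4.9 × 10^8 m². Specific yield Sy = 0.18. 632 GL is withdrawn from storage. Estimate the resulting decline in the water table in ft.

ΔV = 632 GL = 6.32 × 10^8 m³
Δh = ΔV / (Sy × A) = 6.32 × 10^8 m³ / (0.18 × 4.9 × 10^8 m²) = 7.166 m
Δh = 7.166 m = 23.51 ft

Δh ≈ 23.5 ft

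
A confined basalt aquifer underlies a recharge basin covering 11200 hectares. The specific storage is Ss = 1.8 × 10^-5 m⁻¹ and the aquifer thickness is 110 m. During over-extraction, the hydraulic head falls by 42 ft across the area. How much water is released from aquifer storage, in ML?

S = Ss × b = 1.8 × 10^-5 m⁻¹ × 110 m = 1.98 × 10^-3
A = 11200 hectares = 1.12 × 10^8 m²
Δh = 42 ft = 12.8 m
ΔV = S × A × Δh = 0.00198 × 1.12 × 10^8 m² × 12.8 m = 2.839 × 10^6 m³
ΔV = 2.839 × 10^6 m³ = 2839 ML

ΔV ≈ 2840 ML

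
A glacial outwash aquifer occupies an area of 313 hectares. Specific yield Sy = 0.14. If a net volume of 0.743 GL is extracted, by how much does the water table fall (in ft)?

Δh ≈ 5.56 ft

A = 313 hectares = 3.13 × 10^6 m²
ΔV = 0.743 GL = 7.43 × 10^5 m³
Δh = ΔV / (Sy × A) = 7.43 × 10^5 m³ / (0.14 × 3.13 × 10^6 m²) = 1.696 m
Δh = 1.696 m = 5.563 ft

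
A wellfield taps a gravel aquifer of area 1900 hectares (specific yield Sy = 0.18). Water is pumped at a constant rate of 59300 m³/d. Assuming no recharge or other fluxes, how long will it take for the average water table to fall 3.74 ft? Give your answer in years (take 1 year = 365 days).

A = 1900 hectares = 1.9 × 10^7 m²
Δh = 3.74 ft = 1.14 m
ΔV = Sy × A × Δh = 0.18 × 1.9 × 10^7 × 1.14 = 3.899 × 10^6 m³
t = ΔV / Q = 3.899 × 10^6 m³ / 59300 m³/d = 65.74 d
t = 65.74 d ≈ 0.1801 years

t ≈ 0.18 years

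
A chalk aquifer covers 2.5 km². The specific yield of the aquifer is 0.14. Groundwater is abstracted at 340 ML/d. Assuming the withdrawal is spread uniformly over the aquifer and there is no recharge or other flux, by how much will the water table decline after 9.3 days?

A = 2.5 km² = 2.5 × 10^6 m²
Q = 340 ML/d = 3.4 × 10^5 m³/d
ΔV = Q × t = 3.4 × 10^5 m³/d × 9.3 d = 3.162 × 10^6 m³
Δh = ΔV / (Sy × A) = 3.162 × 10^6 / (0.14 × 2.5 × 10^6) = 9.034 m

Δh ≈ 9.03 m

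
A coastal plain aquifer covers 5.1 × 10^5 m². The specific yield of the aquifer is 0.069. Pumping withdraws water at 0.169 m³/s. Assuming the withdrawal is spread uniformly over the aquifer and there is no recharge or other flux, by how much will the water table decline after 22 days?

Δh ≈ 9.13 m

Q = 0.169 m³/s = 14600 m³/d
ΔV = Q × t = 14600 m³/d × 22 d = 3.212 × 10^5 m³
Δh = ΔV / (Sy × A) = 3.212 × 10^5 / (0.069 × 5.1 × 10^5) = 9.129 m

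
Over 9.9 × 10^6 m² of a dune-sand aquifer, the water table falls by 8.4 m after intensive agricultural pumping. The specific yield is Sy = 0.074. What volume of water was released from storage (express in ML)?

ΔV ≈ 6150 ML

ΔV = Sy × A × Δh = 0.074 × 9.9 × 10^6 m² × 8.4 m = 6.154 × 10^6 m³
ΔV = 6.154 × 10^6 m³ = 6154 ML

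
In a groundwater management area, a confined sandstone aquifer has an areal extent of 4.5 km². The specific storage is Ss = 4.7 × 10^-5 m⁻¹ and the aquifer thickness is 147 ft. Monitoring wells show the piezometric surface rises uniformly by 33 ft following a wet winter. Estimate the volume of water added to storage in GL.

ΔV ≈ 0.0953 GL

b = 147 ft = 44.81 m
S = Ss × b = 4.7 × 10^-5 m⁻¹ × 44.81 m = 2.106 × 10^-3
A = 4.5 km² = 4.5 × 10^6 m²
Δh = 33 ft = 10.06 m
ΔV = S × A × Δh = 0.002106 × 4.5 × 10^6 m² × 10.06 m = 95320 m³
ΔV = 95320 m³ = 0.09532 GL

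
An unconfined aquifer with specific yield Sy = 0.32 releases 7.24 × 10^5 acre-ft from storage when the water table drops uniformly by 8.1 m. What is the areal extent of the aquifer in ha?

ΔV = 7.24 × 10^5 acre-ft = 8.93 × 10^8 m³
A = ΔV / (Sy × Δh) = 8.93 × 10^8 / (0.32 × 8.1) = 3.445 × 10^8 m²
A = 3.445 × 10^8 m² = 34450 ha

A ≈ 34500 ha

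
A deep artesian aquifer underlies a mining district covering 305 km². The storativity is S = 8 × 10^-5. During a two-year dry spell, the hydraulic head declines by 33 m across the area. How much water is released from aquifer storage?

A = 305 km² = 3.05 × 10^8 m²
ΔV = S × A × Δh = 8 × 10^-5 × 3.05 × 10^8 m² × 33 m = 8.052 × 10^5 m³

ΔV ≈ 8.05 × 10^5 m³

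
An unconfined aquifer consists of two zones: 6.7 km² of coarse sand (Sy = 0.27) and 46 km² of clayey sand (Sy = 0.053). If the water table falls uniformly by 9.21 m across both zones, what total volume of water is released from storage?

A₁ = 6.7 km² = 6.7 × 10^6 m²; A₂ = 46 km² = 4.6 × 10^7 m²
ΔV₁ = 0.27 × 6.7 × 10^6 × 9.21 = 1.666 × 10^7 m³
ΔV₂ = 0.053 × 4.6 × 10^7 × 9.21 = 2.245 × 10^7 m³
ΔV = ΔV₁ + ΔV₂ = 3.911 × 10^7 m³

ΔV ≈ 3.91 × 10^7 m³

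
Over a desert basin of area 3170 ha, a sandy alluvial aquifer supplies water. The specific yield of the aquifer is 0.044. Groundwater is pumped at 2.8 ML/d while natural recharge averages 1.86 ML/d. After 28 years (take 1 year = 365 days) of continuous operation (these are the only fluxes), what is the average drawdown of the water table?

A = 3170 ha = 3.17 × 10^7 m²
Net abstraction = 2.8 − 1.86 = 0.94 ML/d
Q_net = 0.94 ML/d = 940 m³/d
t = 28 years = 10220 d
ΔV = Q × t = 940 m³/d × 10220 d = 9.607 × 10^6 m³
Δh = ΔV / (Sy × A) = 9.607 × 10^6 / (0.044 × 3.17 × 10^7) = 6.888 m

Δh ≈ 6.89 m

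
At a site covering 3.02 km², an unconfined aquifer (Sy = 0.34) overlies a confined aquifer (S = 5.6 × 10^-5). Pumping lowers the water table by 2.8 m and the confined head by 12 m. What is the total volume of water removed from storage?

A = 3.02 km² = 3.02 × 10^6 m²
Unconfined: ΔV_u = Sy × A × Δh_u = 0.34 × 3.02 × 10^6 × 2.8 = 2.875 × 10^6 m³
Confined: ΔV_c = S × A × Δh_c = 5.6 × 10^-5 × 3.02 × 10^6 × 12 = 2029 m³
Total ΔV = 2.875 × 10^6 + 2029 = 2.877 × 10^6 m³

ΔV ≈ 2.88 × 10^6 m³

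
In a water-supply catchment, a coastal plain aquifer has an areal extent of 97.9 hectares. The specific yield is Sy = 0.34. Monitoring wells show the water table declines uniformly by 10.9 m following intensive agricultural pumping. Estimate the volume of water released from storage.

A = 97.9 hectares = 9.79 × 10^5 m²
ΔV = Sy × A × Δh = 0.34 × 9.79 × 10^5 m² × 10.9 m = 3.628 × 10^6 m³

ΔV ≈ 3.63 × 10^6 m³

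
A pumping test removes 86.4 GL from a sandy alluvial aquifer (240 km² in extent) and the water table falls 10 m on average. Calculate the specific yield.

Sy ≈ 0.036

A = 240 km² = 2.4 × 10^8 m²
ΔV = 86.4 GL = 8.64 × 10^7 m³
Sy = ΔV / (A × Δh) = 8.64 × 10^7 m³ / (2.4 × 10^8 m² × 10 m) = 0.036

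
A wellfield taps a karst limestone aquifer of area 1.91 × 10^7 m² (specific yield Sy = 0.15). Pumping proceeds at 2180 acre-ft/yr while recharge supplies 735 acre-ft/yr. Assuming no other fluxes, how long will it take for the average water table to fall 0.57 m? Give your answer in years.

t ≈ 0.916 years

ΔV = Sy × A × Δh = 0.15 × 1.91 × 10^7 × 0.57 = 1.633 × 10^6 m³
Net withdrawal = 2180 − 735 = 1445 acre-ft/yr = 4883 m³/d
t = ΔV / Q = 1.633 × 10^6 m³ / 4883 m³/d = 334.4 d
t = 334.4 d ≈ 0.9162 years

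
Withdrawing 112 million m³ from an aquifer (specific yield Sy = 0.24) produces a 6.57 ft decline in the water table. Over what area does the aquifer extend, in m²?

Δh = 6.57 ft = 2.003 m
ΔV = 112 million m³ = 1.12 × 10^8 m³
A = ΔV / (Sy × Δh) = 1.12 × 10^8 / (0.24 × 2.003) = 2.33 × 10^8 m²

A ≈ 2.33 × 10^8 m²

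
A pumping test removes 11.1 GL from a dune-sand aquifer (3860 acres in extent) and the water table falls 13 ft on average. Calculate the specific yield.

Sy ≈ 0.18

A = 3860 acres = 1.562 × 10^7 m²
Δh = 13 ft = 3.962 m
ΔV = 11.1 GL = 1.11 × 10^7 m³
Sy = ΔV / (A × Δh) = 1.11 × 10^7 m³ / (1.562 × 10^7 m² × 3.962 m) = 0.1793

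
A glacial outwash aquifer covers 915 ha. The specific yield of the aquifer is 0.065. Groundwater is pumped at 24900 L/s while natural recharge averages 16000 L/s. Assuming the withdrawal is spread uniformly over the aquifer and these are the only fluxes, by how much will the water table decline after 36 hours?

A = 915 ha = 9.15 × 10^6 m²
Net abstraction = 24900 − 16000 = 8900 L/s
Q_net = 8900 L/s = 7.69 × 10^5 m³/d
t = 36 hours = 1.5 d
ΔV = Q × t = 7.69 × 10^5 m³/d × 1.5 d = 1.153 × 10^6 m³
Δh = ΔV / (Sy × A) = 1.153 × 10^6 / (0.065 × 9.15 × 10^6) = 1.939 m

Δh ≈ 1.94 m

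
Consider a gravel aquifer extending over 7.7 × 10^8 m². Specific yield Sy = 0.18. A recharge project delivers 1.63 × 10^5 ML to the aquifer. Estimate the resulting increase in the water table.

Δh ≈ 1.18 m

ΔV = 1.63 × 10^5 ML = 1.63 × 10^8 m³
Δh = ΔV / (Sy × A) = 1.63 × 10^8 m³ / (0.18 × 7.7 × 10^8 m²) = 1.176 m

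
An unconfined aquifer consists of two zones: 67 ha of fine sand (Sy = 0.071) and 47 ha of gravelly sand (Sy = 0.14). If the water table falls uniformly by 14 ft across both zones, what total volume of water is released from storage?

ΔV ≈ 4.84 × 10^5 m³

A₁ = 67 ha = 6.7 × 10^5 m²; A₂ = 47 ha = 4.7 × 10^5 m²
Δh = 14 ft = 4.267 m
ΔV₁ = 0.071 × 6.7 × 10^5 × 4.267 = 2.03 × 10^5 m³
ΔV₂ = 0.14 × 4.7 × 10^5 × 4.267 = 2.808 × 10^5 m³
ΔV = ΔV₁ + ΔV₂ = 4.838 × 10^5 m³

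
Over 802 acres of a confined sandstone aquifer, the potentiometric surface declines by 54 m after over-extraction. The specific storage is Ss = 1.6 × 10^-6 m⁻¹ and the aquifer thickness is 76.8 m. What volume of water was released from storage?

ΔV ≈ 21500 m³

S = Ss × b = 1.6 × 10^-6 m⁻¹ × 76.8 m = 1.229 × 10^-4
A = 802 acres = 3.246 × 10^6 m²
ΔV = S × A × Δh = 1.229 × 10^-4 × 3.246 × 10^6 m² × 54 m = 21540 m³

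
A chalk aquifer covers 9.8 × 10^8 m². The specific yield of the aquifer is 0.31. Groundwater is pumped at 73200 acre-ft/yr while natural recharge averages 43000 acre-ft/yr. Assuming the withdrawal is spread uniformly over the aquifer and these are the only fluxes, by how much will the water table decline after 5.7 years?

Net abstraction = 73200 − 43000 = 30200 acre-ft/yr
Q_net = 30200 acre-ft/yr = 1.021 × 10^5 m³/d
t = 5.7 years = 2080 d
ΔV = Q × t = 1.021 × 10^5 m³/d × 2080 d = 2.123 × 10^8 m³
Δh = ΔV / (Sy × A) = 2.123 × 10^8 / (0.31 × 9.8 × 10^8) = 0.6989 m

Δh ≈ 0.699 m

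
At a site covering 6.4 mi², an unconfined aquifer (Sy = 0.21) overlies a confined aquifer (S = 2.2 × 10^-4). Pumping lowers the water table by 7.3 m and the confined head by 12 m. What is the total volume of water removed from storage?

ΔV ≈ 2.55 × 10^7 m³

A = 6.4 mi² = 1.658 × 10^7 m²
Unconfined: ΔV_u = Sy × A × Δh_u = 0.21 × 1.658 × 10^7 × 7.3 = 2.541 × 10^7 m³
Confined: ΔV_c = S × A × Δh_c = 2.2 × 10^-4 × 1.658 × 10^7 × 12 = 43760 m³
Total ΔV = 2.541 × 10^7 + 43760 = 2.545 × 10^7 m³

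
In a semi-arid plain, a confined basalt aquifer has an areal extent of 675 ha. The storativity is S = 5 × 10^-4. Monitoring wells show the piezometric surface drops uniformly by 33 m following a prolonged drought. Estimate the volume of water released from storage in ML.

ΔV ≈ 111 ML

A = 675 ha = 6.75 × 10^6 m²
ΔV = S × A × Δh = 5 × 10^-4 × 6.75 × 10^6 m² × 33 m = 1.114 × 10^5 m³
ΔV = 1.114 × 10^5 m³ = 111.4 ML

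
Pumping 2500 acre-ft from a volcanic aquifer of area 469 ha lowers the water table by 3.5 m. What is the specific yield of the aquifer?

A = 469 ha = 4.69 × 10^6 m²
ΔV = 2500 acre-ft = 3.084 × 10^6 m³
Sy = ΔV / (A × Δh) = 3.084 × 10^6 m³ / (4.69 × 10^6 m² × 3.5 m) = 0.1879

Sy ≈ 0.19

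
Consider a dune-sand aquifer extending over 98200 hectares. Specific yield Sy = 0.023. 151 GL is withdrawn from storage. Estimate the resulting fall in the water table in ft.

A = 98200 hectares = 9.82 × 10^8 m²
ΔV = 151 GL = 1.51 × 10^8 m³
Δh = ΔV / (Sy × A) = 1.51 × 10^8 m³ / (0.023 × 9.82 × 10^8 m²) = 6.686 m
Δh = 6.686 m = 21.93 ft

Δh ≈ 21.9 ft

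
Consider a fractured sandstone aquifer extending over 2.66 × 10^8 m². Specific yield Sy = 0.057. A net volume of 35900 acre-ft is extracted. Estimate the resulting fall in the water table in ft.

ΔV = 35900 acre-ft = 4.428 × 10^7 m³
Δh = ΔV / (Sy × A) = 4.428 × 10^7 m³ / (0.057 × 2.66 × 10^8 m²) = 2.921 m
Δh = 2.921 m = 9.582 ft

Δh ≈ 9.58 ft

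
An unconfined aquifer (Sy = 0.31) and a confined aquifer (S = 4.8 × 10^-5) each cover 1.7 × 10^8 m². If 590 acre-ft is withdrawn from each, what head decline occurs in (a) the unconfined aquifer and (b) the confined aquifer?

ΔV = 590 acre-ft = 7.278 × 10^5 m³
Unconfined: Δh_u = ΔV/(Sy·A) = 7.278 × 10^5/(0.31 × 1.7 × 10^8) = 0.01381 m
Confined: Δh_c = ΔV/(S·A) = 7.278 × 10^5/(4.8 × 10^-5 × 1.7 × 10^8) = 89.19 m

Δh_u ≈ 0.0138 m; Δh_c ≈ 89.2 m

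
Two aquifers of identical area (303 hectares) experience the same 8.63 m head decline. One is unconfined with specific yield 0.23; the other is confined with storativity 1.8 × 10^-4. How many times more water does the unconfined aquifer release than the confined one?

A = 303 hectares = 3.03 × 10^6 m²
Unconfined: ΔV_u = Sy × A × Δh = 0.23 × 3.03 × 10^6 × 8.63 = 6.014 × 10^6 m³
Confined: ΔV_c = S × A × Δh = 1.8 × 10^-4 × 3.03 × 10^6 × 8.63 = 4707 m³
Ratio = ΔV_u / ΔV_c = Sy / S = 0.23 / 1.8 × 10^-4 = 1278

ΔV_u / ΔV_c ≈ 1280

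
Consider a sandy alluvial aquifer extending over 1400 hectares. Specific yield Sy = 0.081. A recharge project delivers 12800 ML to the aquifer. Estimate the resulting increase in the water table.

A = 1400 hectares = 1.4 × 10^7 m²
ΔV = 12800 ML = 1.28 × 10^7 m³
Δh = ΔV / (Sy × A) = 1.28 × 10^7 m³ / (0.081 × 1.4 × 10^7 m²) = 11.29 m

Δh ≈ 11.3 m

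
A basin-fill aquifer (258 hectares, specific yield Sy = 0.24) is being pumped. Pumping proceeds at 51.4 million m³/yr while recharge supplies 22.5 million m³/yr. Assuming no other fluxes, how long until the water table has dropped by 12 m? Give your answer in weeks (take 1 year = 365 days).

t ≈ 13.4 weeks

A = 258 hectares = 2.58 × 10^6 m²
ΔV = Sy × A × Δh = 0.24 × 2.58 × 10^6 × 12 = 7.43 × 10^6 m³
Net withdrawal = 51.4 − 22.5 = 28.9 million m³/yr = 79180 m³/d
t = ΔV / Q = 7.43 × 10^6 m³ / 79180 m³/d = 93.84 d
t = 93.84 d ≈ 13.41 weeks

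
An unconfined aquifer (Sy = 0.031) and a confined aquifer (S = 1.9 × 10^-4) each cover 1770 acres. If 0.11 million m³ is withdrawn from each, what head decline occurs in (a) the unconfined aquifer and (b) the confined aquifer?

A = 1770 acres = 7.163 × 10^6 m²
ΔV = 0.11 million m³ = 1.1 × 10^5 m³
Unconfined: Δh_u = ΔV/(Sy·A) = 1.1 × 10^5/(0.031 × 7.163 × 10^6) = 0.4954 m
Confined: Δh_c = ΔV/(S·A) = 1.1 × 10^5/(1.9 × 10^-4 × 7.163 × 10^6) = 80.83 m

Δh_u ≈ 0.495 m; Δh_c ≈ 80.8 m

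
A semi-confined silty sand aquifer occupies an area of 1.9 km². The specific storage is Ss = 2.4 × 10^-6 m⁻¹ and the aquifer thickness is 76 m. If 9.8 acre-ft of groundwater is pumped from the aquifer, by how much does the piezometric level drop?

Δh ≈ 34.9 m

S = Ss × b = 2.4 × 10^-6 m⁻¹ × 76 m = 1.824 × 10^-4
A = 1.9 km² = 1.9 × 10^6 m²
ΔV = 9.8 acre-ft = 12090 m³
Δh = ΔV / (S × A) = 12090 m³ / (1.824 × 10^-4 × 1.9 × 10^6 m²) = 34.88 m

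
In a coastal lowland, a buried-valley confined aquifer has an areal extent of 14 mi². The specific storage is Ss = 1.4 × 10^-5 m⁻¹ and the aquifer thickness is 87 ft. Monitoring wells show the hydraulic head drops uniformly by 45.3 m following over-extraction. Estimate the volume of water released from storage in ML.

ΔV ≈ 610 ML

b = 87 ft = 26.52 m
S = Ss × b = 1.4 × 10^-5 m⁻¹ × 26.52 m = 3.712 × 10^-4
A = 14 mi² = 3.626 × 10^7 m²
ΔV = S × A × Δh = 3.712 × 10^-4 × 3.626 × 10^7 m² × 45.3 m = 6.098 × 10^5 m³
ΔV = 6.098 × 10^5 m³ = 609.8 ML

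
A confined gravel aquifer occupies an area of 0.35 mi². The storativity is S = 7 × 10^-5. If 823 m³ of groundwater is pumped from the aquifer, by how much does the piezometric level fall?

A = 0.35 mi² = 9.065 × 10^5 m²
Δh = ΔV / (S × A) = 823 m³ / (7 × 10^-5 × 9.065 × 10^5 m²) = 12.97 m

Δh ≈ 13 m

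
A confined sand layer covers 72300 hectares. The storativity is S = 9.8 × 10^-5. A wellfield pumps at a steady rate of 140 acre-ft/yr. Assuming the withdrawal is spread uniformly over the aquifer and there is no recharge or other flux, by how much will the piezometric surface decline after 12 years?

A = 72300 hectares = 7.23 × 10^8 m²
Q = 140 acre-ft/yr = 473.1 m³/d
t = 12 years = 4380 d
ΔV = Q × t = 473.1 m³/d × 4380 d = 2.072 × 10^6 m³
Δh = ΔV / (S × A) = 2.072 × 10^6 / (9.8 × 10^-5 × 7.23 × 10^8) = 29.25 m

Δh ≈ 29.2 m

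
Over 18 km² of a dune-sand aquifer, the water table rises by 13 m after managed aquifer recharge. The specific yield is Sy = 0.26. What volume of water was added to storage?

ΔV ≈ 6.08 × 10^7 m³

A = 18 km² = 1.8 × 10^7 m²
ΔV = Sy × A × Δh = 0.26 × 1.8 × 10^7 m² × 13 m = 6.084 × 10^7 m³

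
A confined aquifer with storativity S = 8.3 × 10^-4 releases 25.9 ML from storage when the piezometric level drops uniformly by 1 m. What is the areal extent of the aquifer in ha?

ΔV = 25.9 ML = 25900 m³
A = ΔV / (S × Δh) = 25900 / (8.3 × 10^-4 × 1) = 3.12 × 10^7 m²
A = 3.12 × 10^7 m² = 3120 ha

A ≈ 3120 ha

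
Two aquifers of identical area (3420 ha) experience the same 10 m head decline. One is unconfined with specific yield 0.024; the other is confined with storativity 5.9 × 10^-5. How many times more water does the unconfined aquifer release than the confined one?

A = 3420 ha = 3.42 × 10^7 m²
Unconfined: ΔV_u = Sy × A × Δh = 0.024 × 3.42 × 10^7 × 10 = 8.208 × 10^6 m³
Confined: ΔV_c = S × A × Δh = 5.9 × 10^-5 × 3.42 × 10^7 × 10 = 20180 m³
Ratio = ΔV_u / ΔV_c = Sy / S = 0.024 / 5.9 × 10^-5 = 406.8

ΔV_u / ΔV_c ≈ 407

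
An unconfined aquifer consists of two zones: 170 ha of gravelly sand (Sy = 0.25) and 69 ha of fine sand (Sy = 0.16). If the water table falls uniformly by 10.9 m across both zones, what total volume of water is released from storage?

A₁ = 170 ha = 1.7 × 10^6 m²; A₂ = 69 ha = 6.9 × 10^5 m²
ΔV₁ = 0.25 × 1.7 × 10^6 × 10.9 = 4.633 × 10^6 m³
ΔV₂ = 0.16 × 6.9 × 10^5 × 10.9 = 1.203 × 10^6 m³
ΔV = ΔV₁ + ΔV₂ = 5.836 × 10^6 m³

ΔV ≈ 5.84 × 10^6 m³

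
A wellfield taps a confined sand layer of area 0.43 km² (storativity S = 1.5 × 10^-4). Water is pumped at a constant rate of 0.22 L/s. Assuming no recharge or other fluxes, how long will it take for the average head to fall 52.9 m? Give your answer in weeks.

t ≈ 25.6 weeks

A = 0.43 km² = 4.3 × 10^5 m²
ΔV = S × A × Δh = 1.5 × 10^-4 × 4.3 × 10^5 × 52.9 = 3412 m³
Q = 0.22 L/s = 19.01 m³/d
t = ΔV / Q = 3412 m³ / 19.01 m³/d = 179.5 d
t = 179.5 d ≈ 25.64 weeks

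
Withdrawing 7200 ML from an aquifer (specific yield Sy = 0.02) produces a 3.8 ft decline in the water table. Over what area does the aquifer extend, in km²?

Δh = 3.8 ft = 1.158 m
ΔV = 7200 ML = 7.2 × 10^6 m³
A = ΔV / (Sy × Δh) = 7.2 × 10^6 / (0.02 × 1.158) = 3.108 × 10^8 m²
A = 3.108 × 10^8 m² = 310.8 km²

A ≈ 311 km²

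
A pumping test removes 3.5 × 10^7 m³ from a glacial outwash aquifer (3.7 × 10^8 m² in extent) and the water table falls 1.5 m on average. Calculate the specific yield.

Sy = ΔV / (A × Δh) = 3.5 × 10^7 m³ / (3.7 × 10^8 m² × 1.5 m) = 0.06306

Sy ≈ 0.063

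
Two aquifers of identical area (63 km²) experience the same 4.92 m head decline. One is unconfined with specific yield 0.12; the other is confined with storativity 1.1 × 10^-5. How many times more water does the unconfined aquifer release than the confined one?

A = 63 km² = 6.3 × 10^7 m²
Unconfined: ΔV_u = Sy × A × Δh = 0.12 × 6.3 × 10^7 × 4.92 = 3.72 × 10^7 m³
Confined: ΔV_c = S × A × Δh = 1.1 × 10^-5 × 6.3 × 10^7 × 4.92 = 3410 m³
Ratio = ΔV_u / ΔV_c = Sy / S = 0.12 / 1.1 × 10^-5 = 10910

ΔV_u / ΔV_c ≈ 10900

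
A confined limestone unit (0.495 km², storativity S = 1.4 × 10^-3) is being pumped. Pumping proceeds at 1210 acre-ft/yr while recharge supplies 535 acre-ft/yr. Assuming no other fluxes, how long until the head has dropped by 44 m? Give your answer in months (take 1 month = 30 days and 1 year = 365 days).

A = 0.495 km² = 4.95 × 10^5 m²
ΔV = S × A × Δh = 0.0014 × 4.95 × 10^5 × 44 = 30490 m³
Net withdrawal = 1210 − 535 = 675 acre-ft/yr = 2281 m³/d
t = ΔV / Q = 30490 m³ / 2281 m³/d = 13.37 d
t = 13.37 d ≈ 0.4456 months

t ≈ 0.446 months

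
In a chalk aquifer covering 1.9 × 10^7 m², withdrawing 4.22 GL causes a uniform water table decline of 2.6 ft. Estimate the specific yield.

Δh = 2.6 ft = 0.7925 m
ΔV = 4.22 GL = 4.22 × 10^6 m³
Sy = ΔV / (A × Δh) = 4.22 × 10^6 m³ / (1.9 × 10^7 m² × 0.7925 m) = 0.2803

Sy ≈ 0.28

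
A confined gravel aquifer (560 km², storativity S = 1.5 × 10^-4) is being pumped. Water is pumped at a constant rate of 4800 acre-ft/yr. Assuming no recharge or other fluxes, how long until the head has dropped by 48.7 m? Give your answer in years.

A = 560 km² = 5.6 × 10^8 m²
ΔV = S × A × Δh = 1.5 × 10^-4 × 5.6 × 10^8 × 48.7 = 4.091 × 10^6 m³
Q = 4800 acre-ft/yr = 16220 m³/d
t = ΔV / Q = 4.091 × 10^6 m³ / 16220 m³/d = 252.2 d
t = 252.2 d ≈ 0.6909 years

t ≈ 0.691 years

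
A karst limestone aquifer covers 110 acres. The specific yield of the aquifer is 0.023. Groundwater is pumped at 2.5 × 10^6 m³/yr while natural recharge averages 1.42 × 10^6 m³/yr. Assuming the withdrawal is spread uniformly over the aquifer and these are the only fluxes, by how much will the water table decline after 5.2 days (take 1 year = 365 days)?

A = 110 acres = 4.452 × 10^5 m²
Net abstraction = 2.5 × 10^6 − 1.42 × 10^6 = 1.08 × 10^6 m³/yr
Q_net = 1.08 × 10^6 m³/yr = 2959 m³/d
ΔV = Q × t = 2959 m³/d × 5.2 d = 15390 m³
Δh = ΔV / (Sy × A) = 15390 / (0.023 × 4.452 × 10^5) = 1.503 m

Δh ≈ 1.5 m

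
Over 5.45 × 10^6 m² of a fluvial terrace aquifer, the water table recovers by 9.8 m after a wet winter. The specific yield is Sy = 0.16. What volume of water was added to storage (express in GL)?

ΔV = Sy × A × Δh = 0.16 × 5.45 × 10^6 m² × 9.8 m = 8.546 × 10^6 m³
ΔV = 8.546 × 10^6 m³ = 8.546 GL

ΔV ≈ 8.55 GL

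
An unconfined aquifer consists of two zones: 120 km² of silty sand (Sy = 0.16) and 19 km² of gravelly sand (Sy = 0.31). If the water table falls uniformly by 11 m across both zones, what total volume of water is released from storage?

A₁ = 120 km² = 1.2 × 10^8 m²; A₂ = 19 km² = 1.9 × 10^7 m²
ΔV₁ = 0.16 × 1.2 × 10^8 × 11 = 2.112 × 10^8 m³
ΔV₂ = 0.31 × 1.9 × 10^7 × 11 = 6.479 × 10^7 m³
ΔV = ΔV₁ + ΔV₂ = 2.76 × 10^8 m³

ΔV ≈ 2.76 × 10^8 m³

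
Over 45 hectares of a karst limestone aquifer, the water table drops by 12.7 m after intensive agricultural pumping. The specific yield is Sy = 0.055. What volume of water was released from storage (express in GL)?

A = 45 hectares = 4.5 × 10^5 m²
ΔV = Sy × A × Δh = 0.055 × 4.5 × 10^5 m² × 12.7 m = 3.143 × 10^5 m³
ΔV = 3.143 × 10^5 m³ = 0.3143 GL

ΔV ≈ 0.314 GL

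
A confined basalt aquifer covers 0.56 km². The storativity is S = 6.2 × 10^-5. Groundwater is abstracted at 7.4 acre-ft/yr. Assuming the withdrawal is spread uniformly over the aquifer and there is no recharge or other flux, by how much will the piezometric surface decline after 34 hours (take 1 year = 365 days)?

A = 0.56 km² = 5.6 × 10^5 m²
Q = 7.4 acre-ft/yr = 25.01 m³/d
t = 34 hours = 1.417 d
ΔV = Q × t = 25.01 m³/d × 1.417 d = 35.43 m³
Δh = ΔV / (S × A) = 35.43 / (6.2 × 10^-5 × 5.6 × 10^5) = 1.02 m

Δh ≈ 1.02 m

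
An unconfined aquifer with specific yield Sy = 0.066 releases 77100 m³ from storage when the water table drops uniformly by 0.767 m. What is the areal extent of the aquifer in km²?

A ≈ 1.52 km²

A = ΔV / (Sy × Δh) = 77100 / (0.066 × 0.767) = 1.523 × 10^6 m²
A = 1.523 × 10^6 m² = 1.523 km²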